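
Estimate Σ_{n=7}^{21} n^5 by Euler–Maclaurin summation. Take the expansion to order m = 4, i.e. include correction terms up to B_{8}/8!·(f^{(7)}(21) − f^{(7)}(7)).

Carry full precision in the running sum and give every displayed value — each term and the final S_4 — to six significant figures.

∫_7^21 x^5 dx evaluates to 1.42747e+07.
Endpoint term: (f(7) + f(21))/2 = (16807.0 + 4.08410e+06)/2 = 2.05045e+06.
Running total after boundary: 1.63252e+07.
k=1: B_{2}/(2)! × [f^{(1)}(21) − f^{(1)}(7)] = 1/12 × (972405 − 12005.0) = 80033.3.
Running total after k=1: 1.64052e+07.
k=2: B_{4}/(4)! × [f^{(3)}(21) − f^{(3)}(7)] = −1/720 × (26460.0 − 2940.00) = -32.6667.
Running total after k=2: 1.64052e+07.
k=3: B_{6}/(6)! × [f^{(5)}(21) − f^{(5)}(7)] = 1/30240 × (120.000 − 120.000) = 0.00000.
Running total after k=3: 1.64052e+07.
k=4: B_{8}/(8)! × [f^{(7)}(21) − f^{(7)}(7)] = −1/1209600 × (0.00000 − 0.00000) = 0.00000.

S_4 ≈ 1.64052e+07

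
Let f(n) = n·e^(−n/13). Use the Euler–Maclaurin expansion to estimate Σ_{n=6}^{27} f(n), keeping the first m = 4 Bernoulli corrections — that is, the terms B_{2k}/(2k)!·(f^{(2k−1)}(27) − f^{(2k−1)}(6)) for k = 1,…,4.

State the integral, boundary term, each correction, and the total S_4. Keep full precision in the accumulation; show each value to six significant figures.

S_4 ≈ 94.0666

The integral term ∫_6^27 x·e^(−x/13) dx = 90.5235.
Endpoint term: (f(6) + f(27))/2 = (3.78188 + 3.38351)/2 = 3.58269.
So far: 94.1061.
Order-1 term: 1/12 · (-0.134955 − 0.339399) = -0.0395295.
Partial sum through k=1: 94.0666.
Order-2 term: −1/720 · (0.000684471 − 0.00946761) = 1.21988e-05.
Partial sum through k=2: 94.0666.
Order-3 term: 1/30240 · (1.28254e-05 − 0.000100159) = -2.88803e-09.
Partial sum through k=3: 94.0666.
Order-4 term: −1/1209600 · (1.27815e-07 − 8.53831e-07) = 6.00212e-13.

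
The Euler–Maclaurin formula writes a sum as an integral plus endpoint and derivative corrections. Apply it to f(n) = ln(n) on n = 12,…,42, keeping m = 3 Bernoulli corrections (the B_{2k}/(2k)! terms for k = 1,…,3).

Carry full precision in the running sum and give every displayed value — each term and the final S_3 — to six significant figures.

S_3 ≈ 100.270

∫_12^42 ln(x) dx evaluates to 97.1632.
½[f(12) + f(42)] = ½[2.48491 + 3.73767] = 3.11129.
Integral + boundary = 100.275.
Order-1 term: 1/12 · (0.0238095 − 0.0833333) = -0.00496032.
Partial sum through k=1: 100.270.
Order-2 term: −1/720 · (2.69949e-05 − 0.00115741) = 1.57002e-06.
Partial sum through k=2: 100.270.
Order-3 term: 1/30240 · (1.83639e-07 − 9.64506e-05) = -3.18343e-09.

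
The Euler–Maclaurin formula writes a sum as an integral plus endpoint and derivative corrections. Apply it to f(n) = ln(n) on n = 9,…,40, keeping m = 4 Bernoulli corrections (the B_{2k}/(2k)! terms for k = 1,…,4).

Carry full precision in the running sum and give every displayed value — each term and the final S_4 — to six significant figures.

The integral term ∫_9^40 ln(x) dx = 96.7802.
Boundary: ½(f(9) + f(40)) = ½(2.19722 + 3.68888) = 2.94305.
Integral + boundary = 99.7232.
k=1: B_{2}/(2)! × [f^{(1)}(40) − f^{(1)}(9)] = 1/12 × (0.0250000 − 0.111111) = -0.00717593.
After k=1: 99.7160.
k=2: B_{4}/(4)! × [f^{(3)}(40) − f^{(3)}(9)] = −1/720 × (3.12500e-05 − 0.00274348) = 3.76699e-06.
After k=2: 99.7160.
k=3: B_{6}/(6)! × [f^{(5)}(40) − f^{(5)}(9)] = 1/30240 × (2.34375e-07 − 0.000406442) = -1.34328e-08.
After k=3: 99.7160.
k=4: B_{8}/(8)! × [f^{(7)}(40) − f^{(7)}(9)] = −1/1209600 × (4.39453e-09 − 0.000150534) = 1.24446e-10.

S_4 ≈ 99.7160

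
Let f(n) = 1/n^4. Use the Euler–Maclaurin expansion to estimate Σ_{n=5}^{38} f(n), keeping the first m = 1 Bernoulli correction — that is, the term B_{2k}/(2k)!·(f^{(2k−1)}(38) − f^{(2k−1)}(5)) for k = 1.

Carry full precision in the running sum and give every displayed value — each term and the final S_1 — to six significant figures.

S_1 ≈ 0.00356749

The integral term ∫_5^38 1/x^4 dx = 0.00266059.
½[f(5) + f(38)] = ½[0.00160000 + 4.79585e-07] = 0.000800240.
Integral + boundary = 0.00346083.
k=1: B_{2}/(2)! × [f^{(1)}(38) − f^{(1)}(5)] = 1/12 × (-5.04826e-08 − (-0.00128000)) = 0.000106662.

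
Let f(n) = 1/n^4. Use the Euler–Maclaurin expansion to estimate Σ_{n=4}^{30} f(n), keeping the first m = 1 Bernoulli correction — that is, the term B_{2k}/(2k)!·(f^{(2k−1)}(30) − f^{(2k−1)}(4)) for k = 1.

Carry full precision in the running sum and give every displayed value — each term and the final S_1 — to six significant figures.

S_1 ≈ 0.00747524

∫_4^30 1/x^4 dx evaluates to 0.00519599.
Endpoint term: (f(4) + f(30))/2 = (0.00390625 + 1.23457e-06)/2 = 0.00195374.
So far: 0.00714973.
k=1: B_{2}/(2)! × [f^{(1)}(30) − f^{(1)}(4)] = 1/12 × (-1.64609e-07 − (-0.00390625)) = 0.000325507.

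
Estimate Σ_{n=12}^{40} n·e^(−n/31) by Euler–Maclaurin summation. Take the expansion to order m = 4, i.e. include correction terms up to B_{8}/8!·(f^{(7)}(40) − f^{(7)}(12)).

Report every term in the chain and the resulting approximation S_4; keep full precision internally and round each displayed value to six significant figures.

S_4 ≈ 309.002

∫_12^40 x·e^(−x/31) dx evaluates to 299.465.
½[f(12) + f(40)] = ½[8.14830 + 11.0073] = 9.57779.
Running total after boundary: 309.043.
k=1: B_{2}/(2)! × [f^{(1)}(40) − f^{(1)}(12)] = 1/12 × (-0.0798915 − 0.416177) = -0.0413390.
Running total after k=1: 309.002.
k=2: B_{4}/(4)! × [f^{(3)}(40) − f^{(3)}(12)] = −1/720 × (0.000489566 − 0.00184623) = 1.88426e-06.
Running total after k=2: 309.002.
k=3: B_{6}/(6)! × [f^{(5)}(40) − f^{(5)}(12)] = 1/30240 × (1.10537e-06 − 3.39167e-06) = -7.56050e-11.
Running total after k=3: 309.002.
k=4: B_{8}/(8)! × [f^{(7)}(40) − f^{(7)}(12)] = −1/1209600 × (1.77036e-09 − 5.05950e-09) = 2.71920e-15.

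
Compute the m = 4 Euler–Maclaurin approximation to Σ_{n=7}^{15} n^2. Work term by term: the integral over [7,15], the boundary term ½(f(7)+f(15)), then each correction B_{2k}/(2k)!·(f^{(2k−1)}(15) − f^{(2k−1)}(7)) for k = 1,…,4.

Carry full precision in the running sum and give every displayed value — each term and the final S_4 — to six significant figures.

∫_7^15 x^2 dx evaluates to 1010.67.
Endpoint term: (f(7) + f(15))/2 = (49.0000 + 225.000)/2 = 137.000.
So far: 1147.67.
Correction k=1: B_{2}/2! · (f^{(1)}(15) − f^{(1)}(7)) = 1/12 · (30.0000 − 14.0000) = 1.33333.
After k=1: 1149.00.
Correction k=2: B_{4}/4! · (f^{(3)}(15) − f^{(3)}(7)) = −1/720 · (0.00000 − 0.00000) = 0.00000.
After k=2: 1149.00.
Correction k=3: B_{6}/6! · (f^{(5)}(15) − f^{(5)}(7)) = 1/30240 · (0.00000 − 0.00000) = 0.00000.
After k=3: 1149.00.
Correction k=4: B_{8}/8! · (f^{(7)}(15) − f^{(7)}(7)) = −1/1209600 · (0.00000 − 0.00000) = 0.00000.

S_4 ≈ 1149.00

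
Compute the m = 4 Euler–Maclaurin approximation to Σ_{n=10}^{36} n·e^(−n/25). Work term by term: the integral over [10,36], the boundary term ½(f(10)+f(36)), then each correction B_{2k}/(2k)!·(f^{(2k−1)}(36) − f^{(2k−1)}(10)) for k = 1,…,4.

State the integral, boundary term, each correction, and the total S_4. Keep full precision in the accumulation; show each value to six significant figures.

∫_10^36 x·e^(−x/25) dx evaluates to 225.215.
Boundary: ½(f(10) + f(36)) = ½(6.70320 + 8.52940) = 7.61630.
Integral + boundary = 232.832.
Order-1 term: 1/12 · (-0.104248 − 0.402192) = -0.0422034.
Partial sum through k=1: 232.789.
Order-2 term: −1/720 · (0.000591372 − 0.00278853) = 3.05161e-06.
Partial sum through k=2: 232.789.
Order-3 term: 1/30240 · (2.15926e-06 − 7.89369e-06) = -1.89630e-10.
Partial sum through k=3: 232.789.
Order-4 term: −1/1209600 · (5.39574e-09 − 1.81212e-08) = 1.05204e-14.

S_4 ≈ 232.789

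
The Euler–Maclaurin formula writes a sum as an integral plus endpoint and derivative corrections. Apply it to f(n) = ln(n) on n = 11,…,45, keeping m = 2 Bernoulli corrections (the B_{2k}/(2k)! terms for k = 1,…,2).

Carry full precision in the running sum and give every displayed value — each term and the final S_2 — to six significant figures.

The integral term ∫_11^45 ln(x) dx = 110.923.
½[f(11) + f(45)] = ½[2.39790 + 3.80666] = 3.10228.
Integral + boundary = 114.025.
Correction k=1: B_{2}/2! · (f^{(1)}(45) − f^{(1)}(11)) = 1/12 · (0.0222222 − 0.0909091) = -0.00572391.
Running total after k=1: 114.020.
Correction k=2: B_{4}/4! · (f^{(3)}(45) − f^{(3)}(11)) = −1/720 · (2.19479e-05 − 0.00150263) = 2.05650e-06.

S_2 ≈ 114.020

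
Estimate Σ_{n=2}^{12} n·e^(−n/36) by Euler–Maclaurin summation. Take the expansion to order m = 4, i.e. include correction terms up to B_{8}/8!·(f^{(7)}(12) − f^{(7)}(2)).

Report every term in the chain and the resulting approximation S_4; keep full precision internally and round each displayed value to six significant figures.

S_4 ≈ 61.1170

The integral term ∫_2^12 x·e^(−x/36) dx = 55.9064.
Endpoint term: (f(2) + f(12))/2 = (1.89192 + 8.59838)/2 = 5.24515.
Integral + boundary = 61.1516.
k=1: B_{2}/(2)! × [f^{(1)}(12) − f^{(1)}(2)] = 1/12 × (0.477688 − 0.893406) = -0.0346432.
Partial sum through k=1: 61.1170.
k=2: B_{4}/(4)! × [f^{(3)}(12) − f^{(3)}(2)] = −1/720 × (0.00147434 − 0.00214917) = 9.37259e-07.
Partial sum through k=2: 61.1170.
k=3: B_{6}/(6)! × [f^{(5)}(12) − f^{(5)}(2)] = 1/30240 × (1.99082e-06 − 2.78471e-06) = -2.62530e-11.
Partial sum through k=3: 61.1170.
k=4: B_{8}/(8)! × [f^{(7)}(12) − f^{(7)}(2)] = −1/1209600 × (2.19447e-09 − 3.01783e-09) = 6.80692e-16.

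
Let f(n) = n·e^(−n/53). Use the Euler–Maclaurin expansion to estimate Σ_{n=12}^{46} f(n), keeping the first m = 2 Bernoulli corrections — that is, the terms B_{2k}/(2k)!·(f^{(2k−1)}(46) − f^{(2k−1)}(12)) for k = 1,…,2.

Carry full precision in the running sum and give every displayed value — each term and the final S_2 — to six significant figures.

∫_12^46 x·e^(−x/53) dx evaluates to 544.192.
Endpoint term: (f(12) + f(46))/2 = (9.56864 + 19.3118)/2 = 14.4402.
Running total after boundary: 558.633.
Correction k=1: B_{2}/2! · (f^{(1)}(46) − f^{(1)}(12)) = 1/12 · (0.0554482 − 0.616847) = -0.0467832.
After k=1: 558.586.
Correction k=2: B_{4}/4! · (f^{(3)}(46) − f^{(3)}(12)) = −1/720 · (0.000318652 − 0.000787334) = 6.50948e-07.

S_2 ≈ 558.586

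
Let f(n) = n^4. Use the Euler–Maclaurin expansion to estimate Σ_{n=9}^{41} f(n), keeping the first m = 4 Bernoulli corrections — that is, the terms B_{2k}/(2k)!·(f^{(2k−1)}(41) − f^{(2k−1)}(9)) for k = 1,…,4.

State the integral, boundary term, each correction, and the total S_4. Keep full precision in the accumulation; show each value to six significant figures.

The integral term ∫_9^41 x^4 dx = 2.31594e+07.
Boundary: ½(f(9) + f(41)) = ½(6561.00 + 2.82576e+06) = 1.41616e+06.
Running total after boundary: 2.45756e+07.
Order-1 term: 1/12 · (275684 − 2916.00) = 22730.7.
Running total after k=1: 2.45983e+07.
Order-2 term: −1/720 · (984.000 − 216.000) = -1.06667.
Running total after k=2: 2.45983e+07.
Order-3 term: 1/30240 · (0.00000 − 0.00000) = 0.00000.
Running total after k=3: 2.45983e+07.
Order-4 term: −1/1209600 · (0.00000 − 0.00000) = 0.00000.

S_4 ≈ 2.45983e+07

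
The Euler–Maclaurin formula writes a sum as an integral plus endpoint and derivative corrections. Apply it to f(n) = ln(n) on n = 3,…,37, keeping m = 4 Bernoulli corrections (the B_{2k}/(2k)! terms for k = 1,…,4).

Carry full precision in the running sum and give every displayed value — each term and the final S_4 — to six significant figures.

S_4 ≈ 98.6375

∫_3^37 ln(x) dx evaluates to 96.3081.
Endpoint term: (f(3) + f(37))/2 = (1.09861 + 3.61092)/2 = 2.35477.
Running total after boundary: 98.6629.
Correction k=1: B_{2}/2! · (f^{(1)}(37) − f^{(1)}(3)) = 1/12 · (0.0270270 − 0.333333) = -0.0255255.
Running total after k=1: 98.6374.
Correction k=2: B_{4}/4! · (f^{(3)}(37) − f^{(3)}(3)) = −1/720 · (3.94843e-05 − 0.0740741) = 0.000102826.
Running total after k=2: 98.6375.
Correction k=3: B_{6}/6! · (f^{(5)}(37) − f^{(5)}(3)) = 1/30240 · (3.46101e-07 − 0.0987654) = -3.26604e-06.
Running total after k=3: 98.6375.
Correction k=4: B_{8}/8! · (f^{(7)}(37) − f^{(7)}(3)) = −1/1209600 · (7.58439e-09 − 0.329218) = 2.72171e-07.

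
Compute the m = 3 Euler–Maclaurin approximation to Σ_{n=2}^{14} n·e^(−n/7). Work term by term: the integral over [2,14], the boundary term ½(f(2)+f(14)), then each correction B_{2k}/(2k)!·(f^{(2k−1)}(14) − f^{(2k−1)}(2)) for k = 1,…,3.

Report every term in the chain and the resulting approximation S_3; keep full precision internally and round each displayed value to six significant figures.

S_3 ≈ 29.0917

Integral: ∫_2^14 x·e^(−x/7) dx = 27.4488.
½[f(2) + f(14)] = ½[1.50295 + 1.89469] = 1.69882.
So far: 29.1476.
Correction k=1: B_{2}/2! · (f^{(1)}(14) − f^{(1)}(2)) = 1/12 · (-0.135335 − 0.536769) = -0.0560087.
After k=1: 29.0916.
Correction k=2: B_{4}/4! · (f^{(3)}(14) − f^{(3)}(2)) = −1/720 · (0.00276194 − 0.0416270) = 5.39793e-05.
After k=2: 29.0917.
Correction k=3: B_{6}/6! · (f^{(5)}(14) − f^{(5)}(2)) = 1/30240 · (0.000169099 − 0.00147550) = -4.32011e-08.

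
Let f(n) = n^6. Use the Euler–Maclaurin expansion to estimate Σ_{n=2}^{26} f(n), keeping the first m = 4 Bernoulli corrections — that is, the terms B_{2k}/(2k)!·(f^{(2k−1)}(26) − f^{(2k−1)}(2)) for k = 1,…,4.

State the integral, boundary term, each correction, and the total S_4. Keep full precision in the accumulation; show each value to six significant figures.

S_4 ≈ 1.30780e+09

∫_2^26 x^6 dx evaluates to 1.14740e+09.
Boundary: ½(f(2) + f(26)) = ½(64.0000 + 3.08916e+08) = 1.54458e+08.
So far: 1.30186e+09.
k=1: B_{2}/(2)! × [f^{(1)}(26) − f^{(1)}(2)] = 1/12 × (7.12883e+07 − 192.000) = 5.94067e+06.
After k=1: 1.30780e+09.
k=2: B_{4}/(4)! × [f^{(3)}(26) − f^{(3)}(2)] = −1/720 × (2.10912e+06 − 960.000) = -2928.00.
After k=2: 1.30780e+09.
k=3: B_{6}/(6)! × [f^{(5)}(26) − f^{(5)}(2)] = 1/30240 × (18720.0 − 1440.00) = 0.571429.
After k=3: 1.30780e+09.
k=4: B_{8}/(8)! × [f^{(7)}(26) − f^{(7)}(2)] = −1/1209600 × (0.00000 − 0.00000) = 0.00000.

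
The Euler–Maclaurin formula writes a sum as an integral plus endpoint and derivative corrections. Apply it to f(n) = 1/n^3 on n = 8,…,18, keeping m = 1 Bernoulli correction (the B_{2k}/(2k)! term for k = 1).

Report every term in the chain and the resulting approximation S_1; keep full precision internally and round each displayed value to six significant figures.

∫_8^18 1/x^3 dx evaluates to 0.00626929.
½[f(8) + f(18)] = ½[0.00195312 + 0.000171468] = 0.00106230.
Integral + boundary = 0.00733159.
Order-1 term: 1/12 · (-2.85780e-05 − (-0.000732422)) = 5.86537e-05.

S_1 ≈ 0.00739024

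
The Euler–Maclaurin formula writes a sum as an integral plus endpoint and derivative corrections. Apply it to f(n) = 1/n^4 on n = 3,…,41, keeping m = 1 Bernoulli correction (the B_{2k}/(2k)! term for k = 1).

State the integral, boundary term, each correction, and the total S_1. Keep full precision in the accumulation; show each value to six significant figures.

Integral: ∫_3^41 1/x^4 dx = 0.0123408.
Endpoint term: (f(3) + f(41))/2 = (0.0123457 + 3.53887e-07)/2 = 0.00617302.
Running total after boundary: 0.0185139.
Correction k=1: B_{2}/2! · (f^{(1)}(41) − f^{(1)}(3)) = 1/12 · (-3.45256e-08 − (-0.0164609)) = 0.00137174.

S_1 ≈ 0.0198856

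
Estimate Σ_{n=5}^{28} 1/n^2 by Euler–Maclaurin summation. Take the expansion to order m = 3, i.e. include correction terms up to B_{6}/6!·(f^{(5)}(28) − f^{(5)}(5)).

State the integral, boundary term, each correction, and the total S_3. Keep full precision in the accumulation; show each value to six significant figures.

The integral term ∫_5^28 1/x^2 dx = 0.164286.
Boundary: ½(f(5) + f(28)) = ½(0.0400000 + 0.00127551) = 0.0206378.
So far: 0.184923.
Order-1 term: 1/12 · (-9.11079e-05 − (-0.0160000)) = 0.00132574.
Partial sum through k=1: 0.186249.
Order-2 term: −1/720 · (-1.39451e-06 − (-0.00768000)) = -1.06647e-05.
Partial sum through k=2: 0.186239.
Order-3 term: 1/30240 · (-5.33613e-08 − (-0.00921600)) = 3.04760e-07.

S_3 ≈ 0.186239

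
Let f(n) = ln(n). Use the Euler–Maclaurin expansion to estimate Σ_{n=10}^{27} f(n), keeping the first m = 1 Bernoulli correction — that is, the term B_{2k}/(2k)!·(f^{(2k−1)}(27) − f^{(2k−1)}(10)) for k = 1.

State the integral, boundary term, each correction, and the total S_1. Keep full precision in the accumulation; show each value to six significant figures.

S_1 ≈ 51.7557

Integral: ∫_10^27 ln(x) dx = 48.9617.
Endpoint term: (f(10) + f(27))/2 = (2.30259 + 3.29584)/2 = 2.79921.
So far: 51.7610.
Correction k=1: B_{2}/2! · (f^{(1)}(27) − f^{(1)}(10)) = 1/12 · (0.0370370 − 0.100000) = -0.00524691.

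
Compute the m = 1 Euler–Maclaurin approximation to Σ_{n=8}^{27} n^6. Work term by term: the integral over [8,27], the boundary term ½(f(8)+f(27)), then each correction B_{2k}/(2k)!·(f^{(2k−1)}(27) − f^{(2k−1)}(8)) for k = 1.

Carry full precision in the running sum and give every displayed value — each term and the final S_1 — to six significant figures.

S_1 ≈ 1.69504e+09

Integral: ∫_8^27 x^6 dx = 1.49404e+09.
½[f(8) + f(27)] = ½[262144 + 3.87420e+08] = 1.93841e+08.
Integral + boundary = 1.68788e+09.
Correction k=1: B_{2}/2! · (f^{(1)}(27) − f^{(1)}(8)) = 1/12 · (8.60934e+07 − 196608) = 7.15807e+06.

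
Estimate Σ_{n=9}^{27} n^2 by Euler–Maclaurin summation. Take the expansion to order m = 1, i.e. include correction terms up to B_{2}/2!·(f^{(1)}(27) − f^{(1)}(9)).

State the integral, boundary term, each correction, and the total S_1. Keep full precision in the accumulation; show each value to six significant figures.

The integral term ∫_9^27 x^2 dx = 6318.00.
½[f(9) + f(27)] = ½[81.0000 + 729.000] = 405.000.
Running total after boundary: 6723.00.
Correction k=1: B_{2}/2! · (f^{(1)}(27) − f^{(1)}(9)) = 1/12 · (54.0000 − 18.0000) = 3.00000.

S_1 ≈ 6726.00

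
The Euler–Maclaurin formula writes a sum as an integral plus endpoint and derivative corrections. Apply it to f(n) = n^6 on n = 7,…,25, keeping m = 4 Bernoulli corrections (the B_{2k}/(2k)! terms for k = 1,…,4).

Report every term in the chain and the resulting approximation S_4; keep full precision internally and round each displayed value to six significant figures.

The integral term ∫_7^25 x^6 dx = 8.71813e+08.
½[f(7) + f(25)] = ½[117649 + 2.44141e+08] = 1.22129e+08.
Running total after boundary: 9.93942e+08.
Order-1 term: 1/12 · (5.85938e+07 − 100842) = 4.87441e+06.
Partial sum through k=1: 9.98817e+08.
Order-2 term: −1/720 · (1.87500e+06 − 41160.0) = -2547.00.
Partial sum through k=2: 9.98814e+08.
Order-3 term: 1/30240 · (18000.0 − 5040.00) = 0.428571.
Partial sum through k=3: 9.98814e+08.
Order-4 term: −1/1209600 · (0.00000 − 0.00000) = 0.00000.

S_4 ≈ 9.98814e+08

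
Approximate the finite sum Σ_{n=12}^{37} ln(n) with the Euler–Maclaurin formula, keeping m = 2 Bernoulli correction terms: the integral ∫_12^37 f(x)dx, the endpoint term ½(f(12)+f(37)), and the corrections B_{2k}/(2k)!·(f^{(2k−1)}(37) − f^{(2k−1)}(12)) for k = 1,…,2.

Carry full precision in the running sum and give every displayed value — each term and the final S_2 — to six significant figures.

∫_12^37 ln(x) dx evaluates to 78.7851.
Endpoint term: (f(12) + f(37))/2 = (2.48491 + 3.61092)/2 = 3.04791.
Running total after boundary: 81.8330.
Order-1 term: 1/12 · (0.0270270 − 0.0833333) = -0.00469219.
Partial sum through k=1: 81.8283.
Order-2 term: −1/720 · (3.94843e-05 − 0.00115741) = 1.55267e-06.

S_2 ≈ 81.8283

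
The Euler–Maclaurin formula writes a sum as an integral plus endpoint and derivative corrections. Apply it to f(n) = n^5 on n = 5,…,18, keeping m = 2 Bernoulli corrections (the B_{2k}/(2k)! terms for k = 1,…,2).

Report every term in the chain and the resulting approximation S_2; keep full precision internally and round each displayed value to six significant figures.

Integral: ∫_5^18 x^5 dx = 5.66610e+06.
Boundary: ½(f(5) + f(18)) = ½(3125.00 + 1.88957e+06) = 946346.
So far: 6.61245e+06.
Order-1 term: 1/12 · (524880 − 3125.00) = 43479.6.
Running total after k=1: 6.65593e+06.
Order-2 term: −1/720 · (19440.0 − 1500.00) = -24.9167.

S_2 ≈ 6.65590e+06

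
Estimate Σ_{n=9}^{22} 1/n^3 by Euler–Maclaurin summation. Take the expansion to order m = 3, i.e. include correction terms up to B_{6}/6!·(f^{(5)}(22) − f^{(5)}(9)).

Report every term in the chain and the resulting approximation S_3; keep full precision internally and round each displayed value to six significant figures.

S_3 ≈ 0.00590949

∫_9^22 1/x^3 dx evaluates to 0.00513978.
½[f(9) + f(22)] = ½[0.00137174 + 9.39144e-05] = 0.000732828.
Integral + boundary = 0.00587261.
k=1: B_{2}/(2)! × [f^{(1)}(22) − f^{(1)}(9)] = 1/12 × (-1.28065e-05 − (-0.000457247)) = 3.70367e-05.
Partial sum through k=1: 0.00590965.
k=2: B_{4}/(4)! × [f^{(3)}(22) − f^{(3)}(9)] = −1/720 × (-5.29194e-07 − (-0.000112901)) = -1.56071e-07.
Partial sum through k=2: 0.00590949.
k=3: B_{6}/(6)! × [f^{(5)}(22) − f^{(5)}(9)] = 1/30240 × (-4.59218e-08 − (-5.85410e-05)) = 1.93436e-09.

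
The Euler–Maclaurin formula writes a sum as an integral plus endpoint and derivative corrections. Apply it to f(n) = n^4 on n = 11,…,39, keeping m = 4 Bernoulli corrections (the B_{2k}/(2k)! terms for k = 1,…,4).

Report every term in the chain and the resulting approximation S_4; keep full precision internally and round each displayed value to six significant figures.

Integral: ∫_11^39 x^4 dx = 1.80126e+07.
½[f(11) + f(39)] = ½[14641.0 + 2.31344e+06] = 1.16404e+06.
Running total after boundary: 1.91767e+07.
Correction k=1: B_{2}/2! · (f^{(1)}(39) − f^{(1)}(11)) = 1/12 · (237276 − 5324.00) = 19329.3.
Running total after k=1: 1.91960e+07.
Correction k=2: B_{4}/4! · (f^{(3)}(39) − f^{(3)}(11)) = −1/720 · (936.000 − 264.000) = -0.933333.
Running total after k=2: 1.91960e+07.
Correction k=3: B_{6}/6! · (f^{(5)}(39) − f^{(5)}(11)) = 1/30240 · (0.00000 − 0.00000) = 0.00000.
Running total after k=3: 1.91960e+07.
Correction k=4: B_{8}/8! · (f^{(7)}(39) − f^{(7)}(11)) = −1/1209600 · (0.00000 − 0.00000) = 0.00000.

S_4 ≈ 1.91960e+07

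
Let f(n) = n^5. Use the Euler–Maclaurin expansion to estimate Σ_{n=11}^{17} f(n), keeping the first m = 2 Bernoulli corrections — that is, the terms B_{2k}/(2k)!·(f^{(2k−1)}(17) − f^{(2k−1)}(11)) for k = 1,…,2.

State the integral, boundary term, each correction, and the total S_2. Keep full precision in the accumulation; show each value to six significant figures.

S_2 ≈ 4.54681e+06

∫_11^17 x^5 dx evaluates to 3.72767e+06.
½[f(11) + f(17)] = ½[161051 + 1.41986e+06] = 790454.
Integral + boundary = 4.51812e+06.
Correction k=1: B_{2}/2! · (f^{(1)}(17) − f^{(1)}(11)) = 1/12 · (417605 − 73205.0) = 28700.0.
After k=1: 4.54682e+06.
Correction k=2: B_{4}/4! · (f^{(3)}(17) − f^{(3)}(11)) = −1/720 · (17340.0 − 7260.00) = -14.0000.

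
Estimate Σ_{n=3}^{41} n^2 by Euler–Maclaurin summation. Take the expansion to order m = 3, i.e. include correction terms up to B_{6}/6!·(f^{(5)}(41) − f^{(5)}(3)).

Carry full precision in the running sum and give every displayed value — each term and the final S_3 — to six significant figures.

∫_3^41 x^2 dx evaluates to 22964.7.
Boundary: ½(f(3) + f(41)) = ½(9.00000 + 1681.00) = 845.000.
Running total after boundary: 23809.7.
k=1: B_{2}/(2)! × [f^{(1)}(41) − f^{(1)}(3)] = 1/12 × (82.0000 − 6.00000) = 6.33333.
Partial sum through k=1: 23816.0.
k=2: B_{4}/(4)! × [f^{(3)}(41) − f^{(3)}(3)] = −1/720 × (0.00000 − 0.00000) = 0.00000.
Partial sum through k=2: 23816.0.
k=3: B_{6}/(6)! × [f^{(5)}(41) − f^{(5)}(3)] = 1/30240 × (0.00000 − 0.00000) = 0.00000.

S_3 ≈ 23816.0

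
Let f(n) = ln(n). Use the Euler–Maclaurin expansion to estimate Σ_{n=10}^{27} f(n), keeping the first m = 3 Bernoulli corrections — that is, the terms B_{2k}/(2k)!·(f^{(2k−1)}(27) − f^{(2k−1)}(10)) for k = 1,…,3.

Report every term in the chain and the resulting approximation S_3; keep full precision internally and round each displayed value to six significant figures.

S_3 ≈ 51.7557

∫_10^27 ln(x) dx evaluates to 48.9617.
Boundary: ½(f(10) + f(27)) = ½(2.30259 + 3.29584) = 2.79921.
So far: 51.7610.
k=1: B_{2}/(2)! × [f^{(1)}(27) − f^{(1)}(10)] = 1/12 × (0.0370370 − 0.100000) = -0.00524691.
Running total after k=1: 51.7557.
k=2: B_{4}/(4)! × [f^{(3)}(27) − f^{(3)}(10)] = −1/720 × (0.000101611 − 0.00200000) = 2.63665e-06.
Running total after k=2: 51.7557.
k=3: B_{6}/(6)! × [f^{(5)}(27) − f^{(5)}(10)] = 1/30240 × (1.67260e-06 − 0.000240000) = -7.88120e-09.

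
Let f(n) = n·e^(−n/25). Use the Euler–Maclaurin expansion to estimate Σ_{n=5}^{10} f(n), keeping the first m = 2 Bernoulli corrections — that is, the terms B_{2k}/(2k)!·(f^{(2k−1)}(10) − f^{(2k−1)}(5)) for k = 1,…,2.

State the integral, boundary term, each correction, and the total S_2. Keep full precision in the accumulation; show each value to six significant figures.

S_2 ≈ 32.8954

The integral term ∫_5^10 x·e^(−x/25) dx = 27.5180.
Boundary: ½(f(5) + f(10)) = ½(4.09365 + 6.70320) = 5.39843.
So far: 32.9165.
Correction k=1: B_{2}/2! · (f^{(1)}(10) − f^{(1)}(5)) = 1/12 · (0.402192 − 0.654985) = -0.0210660.
After k=1: 32.8954.
Correction k=2: B_{4}/4! · (f^{(3)}(10) − f^{(3)}(5)) = −1/720 · (0.00278853 − 0.00366791) = 1.22136e-06.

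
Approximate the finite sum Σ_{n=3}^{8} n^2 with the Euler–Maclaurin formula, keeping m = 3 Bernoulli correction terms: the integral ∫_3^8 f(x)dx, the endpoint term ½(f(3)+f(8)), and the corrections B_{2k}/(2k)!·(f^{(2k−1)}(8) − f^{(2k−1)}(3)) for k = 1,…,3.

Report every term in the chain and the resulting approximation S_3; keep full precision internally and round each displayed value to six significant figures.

S_3 ≈ 199.000

Integral: ∫_3^8 x^2 dx = 161.667.
Endpoint term: (f(3) + f(8))/2 = (9.00000 + 64.0000)/2 = 36.5000.
Running total after boundary: 198.167.
k=1: B_{2}/(2)! × [f^{(1)}(8) − f^{(1)}(3)] = 1/12 × (16.0000 − 6.00000) = 0.833333.
After k=1: 199.000.
k=2: B_{4}/(4)! × [f^{(3)}(8) − f^{(3)}(3)] = −1/720 × (0.00000 − 0.00000) = 0.00000.
After k=2: 199.000.
k=3: B_{6}/(6)! × [f^{(5)}(8) − f^{(5)}(3)] = 1/30240 × (0.00000 − 0.00000) = 0.00000.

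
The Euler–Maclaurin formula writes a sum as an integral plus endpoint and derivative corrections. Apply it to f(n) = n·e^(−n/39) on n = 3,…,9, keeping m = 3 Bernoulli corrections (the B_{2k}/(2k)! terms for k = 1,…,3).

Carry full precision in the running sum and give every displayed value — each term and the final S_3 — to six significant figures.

S_3 ≈ 35.4423

∫_3^9 x·e^(−x/39) dx evaluates to 30.5010.
Endpoint term: (f(3) + f(9))/2 = (2.77788 + 7.14530)/2 = 4.96159.
So far: 35.4626.
Order-1 term: 1/12 · (0.610710 − 0.854733) = -0.0203353.
After k=1: 35.4423.
Order-2 term: −1/720 · (0.00144547 − 0.00177952) = 4.63968e-07.
After k=2: 35.4423.
Order-3 term: 1/30240 · (1.63670e-06 − 1.97047e-06) = -1.10377e-11.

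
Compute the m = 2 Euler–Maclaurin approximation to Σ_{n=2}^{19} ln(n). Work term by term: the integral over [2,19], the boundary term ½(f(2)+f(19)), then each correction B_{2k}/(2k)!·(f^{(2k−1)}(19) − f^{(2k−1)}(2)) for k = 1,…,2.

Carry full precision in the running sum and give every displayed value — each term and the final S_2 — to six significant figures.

Integral: ∫_2^19 ln(x) dx = 37.5580.
Boundary: ½(f(2) + f(19)) = ½(0.693147 + 2.94444) = 1.81879.
So far: 39.3768.
Correction k=1: B_{2}/2! · (f^{(1)}(19) − f^{(1)}(2)) = 1/12 · (0.0526316 − 0.500000) = -0.0372807.
Running total after k=1: 39.3396.
Correction k=2: B_{4}/4! · (f^{(3)}(19) − f^{(3)}(2)) = −1/720 · (0.000291588 − 0.250000) = 0.000346817.

S_2 ≈ 39.3399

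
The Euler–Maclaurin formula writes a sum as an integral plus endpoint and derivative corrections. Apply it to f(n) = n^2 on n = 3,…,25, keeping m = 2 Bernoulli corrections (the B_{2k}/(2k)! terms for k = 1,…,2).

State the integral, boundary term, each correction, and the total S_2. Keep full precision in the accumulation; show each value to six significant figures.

S_2 ≈ 5520.00

Integral: ∫_3^25 x^2 dx = 5199.33.
Endpoint term: (f(3) + f(25))/2 = (9.00000 + 625.000)/2 = 317.000.
Integral + boundary = 5516.33.
k=1: B_{2}/(2)! × [f^{(1)}(25) − f^{(1)}(3)] = 1/12 × (50.0000 − 6.00000) = 3.66667.
After k=1: 5520.00.
k=2: B_{4}/(4)! × [f^{(3)}(25) − f^{(3)}(3)] = −1/720 × (0.00000 − 0.00000) = 0.00000.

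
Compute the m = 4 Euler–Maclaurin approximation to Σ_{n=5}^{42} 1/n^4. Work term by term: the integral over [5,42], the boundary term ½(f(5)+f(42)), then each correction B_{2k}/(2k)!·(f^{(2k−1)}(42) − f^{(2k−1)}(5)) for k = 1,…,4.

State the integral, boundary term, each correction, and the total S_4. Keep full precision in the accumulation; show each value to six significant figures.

S_4 ≈ 0.00356696

The integral term ∫_5^42 1/x^4 dx = 0.00266217.
Endpoint term: (f(5) + f(42))/2 = (0.00160000 + 3.21368e-07)/2 = 0.000800161.
Integral + boundary = 0.00346233.
Order-1 term: 1/12 · (-3.06065e-08 − (-0.00128000)) = 0.000106664.
Partial sum through k=1: 0.00356899.
Order-2 term: −1/720 · (-5.20519e-10 − (-0.00153600)) = -2.13333e-06.
Partial sum through k=2: 0.00356686.
Order-3 term: 1/30240 · (-1.65244e-11 − (-0.00344064)) = 1.13778e-07.
Partial sum through k=3: 0.00356697.
Order-4 term: −1/1209600 · (-8.43082e-13 − (-0.0123863)) = -1.02400e-08.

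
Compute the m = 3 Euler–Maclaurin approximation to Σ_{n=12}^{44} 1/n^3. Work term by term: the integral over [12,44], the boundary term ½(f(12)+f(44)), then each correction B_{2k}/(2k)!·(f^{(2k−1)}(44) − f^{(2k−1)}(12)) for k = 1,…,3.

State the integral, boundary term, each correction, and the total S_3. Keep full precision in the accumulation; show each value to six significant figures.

S_3 ≈ 0.00352114

The integral term ∫_12^44 1/x^3 dx = 0.00321396.
Boundary: ½(f(12) + f(44)) = ½(0.000578704 + 1.17393e-05) = 0.000295221.
Running total after boundary: 0.00350918.
Correction k=1: B_{2}/2! · (f^{(1)}(44) − f^{(1)}(12)) = 1/12 · (-8.00406e-07 − (-0.000144676)) = 1.19896e-05.
Running total after k=1: 0.00352117.
Correction k=2: B_{4}/4! · (f^{(3)}(44) − f^{(3)}(12)) = −1/720 · (-8.26866e-09 − (-2.00939e-05)) = -2.78967e-08.
Running total after k=2: 0.00352114.
Correction k=3: B_{6}/6! · (f^{(5)}(44) − f^{(5)}(12)) = 1/30240 · (-1.79382e-10 − (-5.86071e-06)) = 1.93801e-10.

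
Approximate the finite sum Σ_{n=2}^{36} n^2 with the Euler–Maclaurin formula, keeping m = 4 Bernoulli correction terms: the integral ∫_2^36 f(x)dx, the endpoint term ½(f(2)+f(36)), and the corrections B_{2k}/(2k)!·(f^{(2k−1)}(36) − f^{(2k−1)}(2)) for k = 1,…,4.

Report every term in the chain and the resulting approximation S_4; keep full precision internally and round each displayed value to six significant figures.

Integral: ∫_2^36 x^2 dx = 15549.3.
Endpoint term: (f(2) + f(36))/2 = (4.00000 + 1296.00)/2 = 650.000.
Integral + boundary = 16199.3.
Order-1 term: 1/12 · (72.0000 − 4.00000) = 5.66667.
Partial sum through k=1: 16205.0.
Order-2 term: −1/720 · (0.00000 − 0.00000) = 0.00000.
Partial sum through k=2: 16205.0.
Order-3 term: 1/30240 · (0.00000 − 0.00000) = 0.00000.
Partial sum through k=3: 16205.0.
Order-4 term: −1/1209600 · (0.00000 − 0.00000) = 0.00000.

S_4 ≈ 16205.0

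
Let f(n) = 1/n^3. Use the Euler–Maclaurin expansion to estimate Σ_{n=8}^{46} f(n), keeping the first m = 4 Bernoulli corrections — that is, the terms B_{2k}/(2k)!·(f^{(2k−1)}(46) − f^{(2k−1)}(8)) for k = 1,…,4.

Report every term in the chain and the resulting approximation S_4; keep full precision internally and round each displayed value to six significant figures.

∫_8^46 1/x^3 dx evaluates to 0.00757621.
½[f(8) + f(46)] = ½[0.00195312 + 1.02737e-05] = 0.000981699.
Integral + boundary = 0.00855790.
k=1: B_{2}/(2)! × [f^{(1)}(46) − f^{(1)}(8)] = 1/12 × (-6.70023e-07 − (-0.000732422)) = 6.09793e-05.
Partial sum through k=1: 0.00861888.
k=2: B_{4}/(4)! × [f^{(3)}(46) − f^{(3)}(8)] = −1/720 × (-6.33292e-09 − (-0.000228882)) = -3.17883e-07.
Partial sum through k=2: 0.00861857.
k=3: B_{6}/(6)! × [f^{(5)}(46) − f^{(5)}(8)] = 1/30240 × (-1.25701e-10 − (-0.000150204)) = 4.96705e-09.
Partial sum through k=3: 0.00861857.
k=4: B_{8}/(8)! × [f^{(7)}(46) − f^{(7)}(8)] = −1/1209600 × (-4.27715e-12 − (-0.000168979)) = -1.39698e-10.

S_4 ≈ 0.00861857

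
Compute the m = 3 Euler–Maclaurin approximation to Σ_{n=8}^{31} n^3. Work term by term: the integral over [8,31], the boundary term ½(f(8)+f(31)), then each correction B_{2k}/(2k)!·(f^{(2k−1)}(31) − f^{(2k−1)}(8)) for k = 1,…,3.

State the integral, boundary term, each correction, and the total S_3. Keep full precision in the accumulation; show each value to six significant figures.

∫_8^31 x^3 dx evaluates to 229856.
Endpoint term: (f(8) + f(31))/2 = (512.000 + 29791.0)/2 = 15151.5.
So far: 245008.
Correction k=1: B_{2}/2! · (f^{(1)}(31) − f^{(1)}(8)) = 1/12 · (2883.00 − 192.000) = 224.250.
Running total after k=1: 245232.
Correction k=2: B_{4}/4! · (f^{(3)}(31) − f^{(3)}(8)) = −1/720 · (6.00000 − 6.00000) = 0.00000.
Running total after k=2: 245232.
Correction k=3: B_{6}/6! · (f^{(5)}(31) − f^{(5)}(8)) = 1/30240 · (0.00000 − 0.00000) = 0.00000.

S_3 ≈ 245232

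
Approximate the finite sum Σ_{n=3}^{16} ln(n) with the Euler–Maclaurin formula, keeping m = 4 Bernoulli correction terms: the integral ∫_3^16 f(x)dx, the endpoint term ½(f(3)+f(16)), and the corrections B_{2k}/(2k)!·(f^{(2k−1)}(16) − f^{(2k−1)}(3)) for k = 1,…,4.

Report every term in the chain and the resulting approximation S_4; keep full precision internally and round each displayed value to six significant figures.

The integral term ∫_3^16 ln(x) dx = 28.0656.
Endpoint term: (f(3) + f(16))/2 = (1.09861 + 2.77259)/2 = 1.93560.
Integral + boundary = 30.0012.
Order-1 term: 1/12 · (0.0625000 − 0.333333) = -0.0225694.
Partial sum through k=1: 29.9786.
Order-2 term: −1/720 · (0.000488281 − 0.0740741) = 0.000102202.
Partial sum through k=2: 29.9787.
Order-3 term: 1/30240 · (2.28882e-05 − 0.0987654) = -3.26530e-06.
Partial sum through k=3: 29.9787.
Order-4 term: −1/1209600 · (2.68221e-06 − 0.329218) = 2.72169e-07.

S_4 ≈ 29.9787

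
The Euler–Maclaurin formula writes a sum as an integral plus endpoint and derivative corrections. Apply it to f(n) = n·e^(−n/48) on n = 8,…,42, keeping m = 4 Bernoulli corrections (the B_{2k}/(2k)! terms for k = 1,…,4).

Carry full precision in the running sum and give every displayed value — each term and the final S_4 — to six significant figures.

S_4 ≈ 486.585

Integral: ∫_8^42 x·e^(−x/48) dx = 474.499.
½[f(8) + f(42)] = ½[6.77185 + 17.5082] = 12.1400.
Integral + boundary = 486.639.
k=1: B_{2}/(2)! × [f^{(1)}(42) − f^{(1)}(8)] = 1/12 × (0.0521078 − 0.705401) = -0.0544411.
Running total after k=1: 486.585.
k=2: B_{4}/(4)! × [f^{(3)}(42) − f^{(3)}(8)] = −1/720 × (0.000384476 − 0.00104096) = 9.11780e-07.
Running total after k=2: 486.585.
k=3: B_{6}/(6)! × [f^{(5)}(42) − f^{(5)}(8)] = 1/30240 × (3.23930e-07 − 7.70725e-07) = -1.47750e-11.
Running total after k=3: 486.585.
k=4: B_{8}/(8)! × [f^{(7)}(42) − f^{(7)}(8)] = −1/1209600 × (2.08762e-10 − 4.72936e-10) = 2.18398e-16.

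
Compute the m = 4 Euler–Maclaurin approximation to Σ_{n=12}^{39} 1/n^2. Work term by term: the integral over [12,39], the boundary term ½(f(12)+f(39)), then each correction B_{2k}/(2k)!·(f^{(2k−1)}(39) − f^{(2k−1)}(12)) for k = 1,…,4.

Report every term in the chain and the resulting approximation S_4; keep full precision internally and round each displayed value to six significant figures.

Integral: ∫_12^39 1/x^2 dx = 0.0576923.
Endpoint term: (f(12) + f(39))/2 = (0.00694444 + 0.000657462)/2 = 0.00380095.
Running total after boundary: 0.0614933.
k=1: B_{2}/(2)! × [f^{(1)}(39) − f^{(1)}(12)] = 1/12 × (-3.37160e-05 − (-0.00115741)) = 9.36409e-05.
Running total after k=1: 0.0615869.
k=2: B_{4}/(4)! × [f^{(3)}(39) − f^{(3)}(12)] = −1/720 × (-2.66004e-07 − (-9.64506e-05)) = -1.33590e-07.
Running total after k=2: 0.0615868.
k=3: B_{6}/(6)! × [f^{(5)}(39) − f^{(5)}(12)] = 1/30240 × (-5.24663e-09 − (-2.00939e-05)) = 6.64307e-10.
Running total after k=3: 0.0615868.
k=4: B_{8}/(8)! × [f^{(7)}(39) − f^{(7)}(12)] = −1/1209600 × (-1.93170e-10 − (-7.81429e-06)) = -6.46006e-12.

S_4 ≈ 0.0615868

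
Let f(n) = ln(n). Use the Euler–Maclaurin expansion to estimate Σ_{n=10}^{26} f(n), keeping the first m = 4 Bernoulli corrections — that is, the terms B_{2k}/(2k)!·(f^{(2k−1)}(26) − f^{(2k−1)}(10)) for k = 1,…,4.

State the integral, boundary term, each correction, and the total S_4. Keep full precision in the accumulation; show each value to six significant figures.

The integral term ∫_10^26 ln(x) dx = 45.6847.
Endpoint term: (f(10) + f(26))/2 = (2.30259 + 3.25810)/2 = 2.78034.
Running total after boundary: 48.4650.
k=1: B_{2}/(2)! × [f^{(1)}(26) − f^{(1)}(10)] = 1/12 × (0.0384615 − 0.100000) = -0.00512821.
After k=1: 48.4599.
k=2: B_{4}/(4)! × [f^{(3)}(26) − f^{(3)}(10)] = −1/720 × (0.000113792 − 0.00200000) = 2.61973e-06.
After k=2: 48.4599.
k=3: B_{6}/(6)! × [f^{(5)}(26) − f^{(5)}(10)] = 1/30240 × (2.01997e-06 − 0.000240000) = -7.86971e-09.
After k=3: 48.4599.
k=4: B_{8}/(8)! × [f^{(7)}(26) − f^{(7)}(10)] = −1/1209600 × (8.96436e-08 − 7.20000e-05) = 5.94497e-11.

S_4 ≈ 48.4599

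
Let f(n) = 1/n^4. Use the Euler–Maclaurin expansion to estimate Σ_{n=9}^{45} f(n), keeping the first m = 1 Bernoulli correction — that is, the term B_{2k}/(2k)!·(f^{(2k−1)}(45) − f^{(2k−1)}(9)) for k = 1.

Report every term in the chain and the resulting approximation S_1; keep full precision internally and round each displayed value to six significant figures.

S_1 ≈ 0.000535562

Integral: ∫_9^45 1/x^4 dx = 0.000453589.
Endpoint term: (f(9) + f(45))/2 = (0.000152416 + 2.43865e-07)/2 = 7.63298e-05.
Running total after boundary: 0.000529919.
k=1: B_{2}/(2)! × [f^{(1)}(45) − f^{(1)}(9)] = 1/12 × (-2.16769e-08 − (-6.77404e-05)) = 5.64322e-06.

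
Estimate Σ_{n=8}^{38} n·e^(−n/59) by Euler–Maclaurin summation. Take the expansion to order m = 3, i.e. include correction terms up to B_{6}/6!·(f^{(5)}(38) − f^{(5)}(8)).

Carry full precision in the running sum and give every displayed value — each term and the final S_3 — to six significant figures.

∫_8^38 x·e^(−x/59) dx evaluates to 446.307.
½[f(8) + f(38)] = ½[6.98558 + 19.9558] = 13.4707.
Running total after boundary: 459.777.
Correction k=1: B_{2}/2! · (f^{(1)}(38) − f^{(1)}(8)) = 1/12 · (0.186918 − 0.754798) = -0.0473233.
Running total after k=1: 459.730.
Correction k=2: B_{4}/4! · (f^{(3)}(38) − f^{(3)}(8)) = −1/720 · (0.000355421 − 0.000718527) = 5.04314e-07.
Running total after k=2: 459.730.
Correction k=3: B_{6}/6! · (f^{(5)}(38) − f^{(5)}(8)) = 1/30240 · (1.88781e-07 − 3.50537e-07) = -5.34909e-12.

S_3 ≈ 459.730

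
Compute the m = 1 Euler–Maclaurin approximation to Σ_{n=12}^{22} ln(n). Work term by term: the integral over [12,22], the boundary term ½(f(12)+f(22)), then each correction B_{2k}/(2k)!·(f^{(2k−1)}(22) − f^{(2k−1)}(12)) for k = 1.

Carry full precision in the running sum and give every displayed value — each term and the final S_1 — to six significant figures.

The integral term ∫_12^22 ln(x) dx = 28.1841.
Boundary: ½(f(12) + f(22)) = ½(2.48491 + 3.09104) = 2.78797.
Running total after boundary: 30.9720.
Correction k=1: B_{2}/2! · (f^{(1)}(22) − f^{(1)}(12)) = 1/12 · (0.0454545 − 0.0833333) = -0.00315657.

S_1 ≈ 30.9689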